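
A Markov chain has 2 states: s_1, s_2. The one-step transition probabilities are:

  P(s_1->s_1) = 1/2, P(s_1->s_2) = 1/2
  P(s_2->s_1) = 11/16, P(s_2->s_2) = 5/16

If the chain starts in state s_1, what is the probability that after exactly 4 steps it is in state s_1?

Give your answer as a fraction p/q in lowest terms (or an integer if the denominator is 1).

Computing P^4 by repeated multiplication:
P^1 =
  s_1: [1/2, 1/2]
  s_2: [11/16, 5/16]
P^2 =
  s_1: [19/32, 13/32]
  s_2: [143/256, 113/256]
P^3 =
  s_1: [295/512, 217/512]
  s_2: [2387/4096, 1709/4096]
P^4 =
  s_1: [4747/8192, 3445/8192]
  s_2: [37895/65536, 27641/65536]

(P^4)[s_1 -> s_1] = 4747/8192

Answer: 4747/8192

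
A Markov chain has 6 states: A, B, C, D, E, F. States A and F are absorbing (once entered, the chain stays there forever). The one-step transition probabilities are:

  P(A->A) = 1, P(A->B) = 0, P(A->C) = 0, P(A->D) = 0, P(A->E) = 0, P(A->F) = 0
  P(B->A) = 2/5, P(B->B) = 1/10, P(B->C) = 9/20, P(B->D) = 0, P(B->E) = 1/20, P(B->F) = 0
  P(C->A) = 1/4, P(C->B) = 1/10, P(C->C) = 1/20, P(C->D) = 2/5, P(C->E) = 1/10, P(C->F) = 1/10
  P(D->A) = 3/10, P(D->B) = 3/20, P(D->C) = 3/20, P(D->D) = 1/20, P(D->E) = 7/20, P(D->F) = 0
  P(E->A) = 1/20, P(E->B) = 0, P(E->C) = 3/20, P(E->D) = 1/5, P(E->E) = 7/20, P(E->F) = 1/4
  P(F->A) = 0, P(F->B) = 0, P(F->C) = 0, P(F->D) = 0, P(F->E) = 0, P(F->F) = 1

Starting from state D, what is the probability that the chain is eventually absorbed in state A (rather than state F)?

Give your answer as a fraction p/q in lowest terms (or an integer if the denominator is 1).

Answer: 2735/3758

Derivation:
Let a_i = P(absorbed in A | start in state i).
Boundary conditions: a_A = 1, a_F = 0.
For each transient state i, a_i = sum_j P(i->j) * a_j:
  a_B = 2/5*a_A + 1/10*a_B + 9/20*a_C + 0*a_D + 1/20*a_E + 0*a_F
  a_C = 1/4*a_A + 1/10*a_B + 1/20*a_C + 2/5*a_D + 1/10*a_E + 1/10*a_F
  a_D = 3/10*a_A + 3/20*a_B + 3/20*a_C + 1/20*a_D + 7/20*a_E + 0*a_F
  a_E = 1/20*a_A + 0*a_B + 3/20*a_C + 1/5*a_D + 7/20*a_E + 1/4*a_F

Substituting a_A = 1 and a_F = 0, rearrange to (I - Q) a = r where r[i] = P(i -> A):
  [9/10, -9/20, 0, -1/20] . (a_B, a_C, a_D, a_E) = 2/5
  [-1/10, 19/20, -2/5, -1/10] . (a_B, a_C, a_D, a_E) = 1/4
  [-3/20, -3/20, 19/20, -7/20] . (a_B, a_C, a_D, a_E) = 3/10
  [0, -3/20, -1/5, 13/20] . (a_B, a_C, a_D, a_E) = 1/20

Solving yields:
  a_B = 9275/11274
  a_C = 3974/5637
  a_D = 2735/3758
  a_E = 871/1879

Starting state is D, so the absorption probability is a_D = 2735/3758.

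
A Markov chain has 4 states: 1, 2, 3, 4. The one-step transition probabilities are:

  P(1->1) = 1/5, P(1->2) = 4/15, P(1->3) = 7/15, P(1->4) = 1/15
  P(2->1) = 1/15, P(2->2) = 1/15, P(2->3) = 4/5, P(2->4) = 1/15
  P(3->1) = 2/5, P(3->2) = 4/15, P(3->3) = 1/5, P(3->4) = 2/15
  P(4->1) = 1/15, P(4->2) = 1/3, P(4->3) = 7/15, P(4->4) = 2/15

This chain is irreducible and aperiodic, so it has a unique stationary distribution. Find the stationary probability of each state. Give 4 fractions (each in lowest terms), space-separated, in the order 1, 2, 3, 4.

Answer: 1156/4783 1090/4783 2049/4783 488/4783

Derivation:
The stationary distribution satisfies pi = pi * P, i.e.:
  pi_1 = 1/5*pi_1 + 1/15*pi_2 + 2/5*pi_3 + 1/15*pi_4
  pi_2 = 4/15*pi_1 + 1/15*pi_2 + 4/15*pi_3 + 1/3*pi_4
  pi_3 = 7/15*pi_1 + 4/5*pi_2 + 1/5*pi_3 + 7/15*pi_4
  pi_4 = 1/15*pi_1 + 1/15*pi_2 + 2/15*pi_3 + 2/15*pi_4
with normalization: pi_1 + pi_2 + pi_3 + pi_4 = 1.

Using the first 3 balance equations plus normalization, the linear system A*pi = b is:
  [-4/5, 1/15, 2/5, 1/15] . pi = 0
  [4/15, -14/15, 4/15, 1/3] . pi = 0
  [7/15, 4/5, -4/5, 7/15] . pi = 0
  [1, 1, 1, 1] . pi = 1

Solving yields:
  pi_1 = 1156/4783
  pi_2 = 1090/4783
  pi_3 = 2049/4783
  pi_4 = 488/4783

Verification (pi * P):
  1156/4783*1/5 + 1090/4783*1/15 + 2049/4783*2/5 + 488/4783*1/15 = 1156/4783 = pi_1  (ok)
  1156/4783*4/15 + 1090/4783*1/15 + 2049/4783*4/15 + 488/4783*1/3 = 1090/4783 = pi_2  (ok)
  1156/4783*7/15 + 1090/4783*4/5 + 2049/4783*1/5 + 488/4783*7/15 = 2049/4783 = pi_3  (ok)
  1156/4783*1/15 + 1090/4783*1/15 + 2049/4783*2/15 + 488/4783*2/15 = 488/4783 = pi_4  (ok)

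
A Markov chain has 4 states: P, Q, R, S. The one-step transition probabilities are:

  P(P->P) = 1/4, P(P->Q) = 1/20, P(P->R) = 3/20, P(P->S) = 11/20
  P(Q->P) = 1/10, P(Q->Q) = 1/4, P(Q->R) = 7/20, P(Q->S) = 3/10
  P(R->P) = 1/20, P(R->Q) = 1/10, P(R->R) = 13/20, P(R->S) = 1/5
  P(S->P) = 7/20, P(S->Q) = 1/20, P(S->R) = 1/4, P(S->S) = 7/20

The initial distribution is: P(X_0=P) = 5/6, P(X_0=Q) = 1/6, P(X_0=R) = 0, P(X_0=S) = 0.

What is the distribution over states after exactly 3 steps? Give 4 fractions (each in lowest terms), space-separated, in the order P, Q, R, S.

Answer: 341/1600 129/1600 4273/12000 2101/6000

Derivation:
Propagating the distribution step by step (d_{t+1} = d_t * P):
d_0 = (P=5/6, Q=1/6, R=0, S=0)
  d_1[P] = 5/6*1/4 + 1/6*1/10 + 0*1/20 + 0*7/20 = 9/40
  d_1[Q] = 5/6*1/20 + 1/6*1/4 + 0*1/10 + 0*1/20 = 1/12
  d_1[R] = 5/6*3/20 + 1/6*7/20 + 0*13/20 + 0*1/4 = 11/60
  d_1[S] = 5/6*11/20 + 1/6*3/10 + 0*1/5 + 0*7/20 = 61/120
d_1 = (P=9/40, Q=1/12, R=11/60, S=61/120)
  d_2[P] = 9/40*1/4 + 1/12*1/10 + 11/60*1/20 + 61/120*7/20 = 151/600
  d_2[Q] = 9/40*1/20 + 1/12*1/4 + 11/60*1/10 + 61/120*1/20 = 91/1200
  d_2[R] = 9/40*3/20 + 1/12*7/20 + 11/60*13/20 + 61/120*1/4 = 371/1200
  d_2[S] = 9/40*11/20 + 1/12*3/10 + 11/60*1/5 + 61/120*7/20 = 109/300
d_2 = (P=151/600, Q=91/1200, R=371/1200, S=109/300)
  d_3[P] = 151/600*1/4 + 91/1200*1/10 + 371/1200*1/20 + 109/300*7/20 = 341/1600
  d_3[Q] = 151/600*1/20 + 91/1200*1/4 + 371/1200*1/10 + 109/300*1/20 = 129/1600
  d_3[R] = 151/600*3/20 + 91/1200*7/20 + 371/1200*13/20 + 109/300*1/4 = 4273/12000
  d_3[S] = 151/600*11/20 + 91/1200*3/10 + 371/1200*1/5 + 109/300*7/20 = 2101/6000
d_3 = (P=341/1600, Q=129/1600, R=4273/12000, S=2101/6000)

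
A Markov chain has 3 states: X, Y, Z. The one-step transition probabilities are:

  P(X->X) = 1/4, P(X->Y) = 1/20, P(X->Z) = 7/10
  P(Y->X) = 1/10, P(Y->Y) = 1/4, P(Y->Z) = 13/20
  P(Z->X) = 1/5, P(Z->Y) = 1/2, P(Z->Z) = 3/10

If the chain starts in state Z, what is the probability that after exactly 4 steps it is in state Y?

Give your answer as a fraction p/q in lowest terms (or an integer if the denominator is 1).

Answer: 26403/80000

Derivation:
Computing P^4 by repeated multiplication:
P^1 =
  X: [1/4, 1/20, 7/10]
  Y: [1/10, 1/4, 13/20]
  Z: [1/5, 1/2, 3/10]
P^2 =
  X: [83/400, 3/8, 167/400]
  Y: [9/50, 157/400, 171/400]
  Z: [4/25, 57/200, 111/200]
P^3 =
  X: [1383/8000, 2503/8000, 2057/4000]
  Y: [679/4000, 2567/8000, 163/320]
  Z: [359/2000, 1427/4000, 371/800]
P^4 =
  X: [28377/160000, 27519/80000, 15317/32000]
  Y: [441/2500, 54943/160000, 76833/160000]
  Z: [1733/10000, 26403/80000, 39733/80000]

(P^4)[Z -> Y] = 26403/80000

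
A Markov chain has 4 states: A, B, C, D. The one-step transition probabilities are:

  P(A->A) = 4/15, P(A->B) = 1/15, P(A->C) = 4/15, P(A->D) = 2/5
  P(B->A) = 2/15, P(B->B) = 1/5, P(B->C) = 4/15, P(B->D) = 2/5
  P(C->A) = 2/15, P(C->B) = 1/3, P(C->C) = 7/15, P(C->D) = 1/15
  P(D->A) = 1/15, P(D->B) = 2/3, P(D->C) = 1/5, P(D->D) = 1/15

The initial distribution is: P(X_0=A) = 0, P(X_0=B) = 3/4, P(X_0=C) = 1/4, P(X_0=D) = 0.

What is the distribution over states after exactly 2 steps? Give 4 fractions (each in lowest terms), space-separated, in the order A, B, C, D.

Answer: 13/100 67/180 139/450 17/90

Derivation:
Propagating the distribution step by step (d_{t+1} = d_t * P):
d_0 = (A=0, B=3/4, C=1/4, D=0)
  d_1[A] = 0*4/15 + 3/4*2/15 + 1/4*2/15 + 0*1/15 = 2/15
  d_1[B] = 0*1/15 + 3/4*1/5 + 1/4*1/3 + 0*2/3 = 7/30
  d_1[C] = 0*4/15 + 3/4*4/15 + 1/4*7/15 + 0*1/5 = 19/60
  d_1[D] = 0*2/5 + 3/4*2/5 + 1/4*1/15 + 0*1/15 = 19/60
d_1 = (A=2/15, B=7/30, C=19/60, D=19/60)
  d_2[A] = 2/15*4/15 + 7/30*2/15 + 19/60*2/15 + 19/60*1/15 = 13/100
  d_2[B] = 2/15*1/15 + 7/30*1/5 + 19/60*1/3 + 19/60*2/3 = 67/180
  d_2[C] = 2/15*4/15 + 7/30*4/15 + 19/60*7/15 + 19/60*1/5 = 139/450
  d_2[D] = 2/15*2/5 + 7/30*2/5 + 19/60*1/15 + 19/60*1/15 = 17/90
d_2 = (A=13/100, B=67/180, C=139/450, D=17/90)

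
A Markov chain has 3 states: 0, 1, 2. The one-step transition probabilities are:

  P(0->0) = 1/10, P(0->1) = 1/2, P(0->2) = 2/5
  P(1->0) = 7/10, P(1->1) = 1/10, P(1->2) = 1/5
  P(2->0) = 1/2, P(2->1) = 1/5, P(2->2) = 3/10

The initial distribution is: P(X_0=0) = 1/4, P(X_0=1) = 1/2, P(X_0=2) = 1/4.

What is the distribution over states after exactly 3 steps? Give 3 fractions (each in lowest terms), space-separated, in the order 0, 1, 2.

Propagating the distribution step by step (d_{t+1} = d_t * P):
d_0 = (0=1/4, 1=1/2, 2=1/4)
  d_1[0] = 1/4*1/10 + 1/2*7/10 + 1/4*1/2 = 1/2
  d_1[1] = 1/4*1/2 + 1/2*1/10 + 1/4*1/5 = 9/40
  d_1[2] = 1/4*2/5 + 1/2*1/5 + 1/4*3/10 = 11/40
d_1 = (0=1/2, 1=9/40, 2=11/40)
  d_2[0] = 1/2*1/10 + 9/40*7/10 + 11/40*1/2 = 69/200
  d_2[1] = 1/2*1/2 + 9/40*1/10 + 11/40*1/5 = 131/400
  d_2[2] = 1/2*2/5 + 9/40*1/5 + 11/40*3/10 = 131/400
d_2 = (0=69/200, 1=131/400, 2=131/400)
  d_3[0] = 69/200*1/10 + 131/400*7/10 + 131/400*1/2 = 171/400
  d_3[1] = 69/200*1/2 + 131/400*1/10 + 131/400*1/5 = 1083/4000
  d_3[2] = 69/200*2/5 + 131/400*1/5 + 131/400*3/10 = 1207/4000
d_3 = (0=171/400, 1=1083/4000, 2=1207/4000)

Answer: 171/400 1083/4000 1207/4000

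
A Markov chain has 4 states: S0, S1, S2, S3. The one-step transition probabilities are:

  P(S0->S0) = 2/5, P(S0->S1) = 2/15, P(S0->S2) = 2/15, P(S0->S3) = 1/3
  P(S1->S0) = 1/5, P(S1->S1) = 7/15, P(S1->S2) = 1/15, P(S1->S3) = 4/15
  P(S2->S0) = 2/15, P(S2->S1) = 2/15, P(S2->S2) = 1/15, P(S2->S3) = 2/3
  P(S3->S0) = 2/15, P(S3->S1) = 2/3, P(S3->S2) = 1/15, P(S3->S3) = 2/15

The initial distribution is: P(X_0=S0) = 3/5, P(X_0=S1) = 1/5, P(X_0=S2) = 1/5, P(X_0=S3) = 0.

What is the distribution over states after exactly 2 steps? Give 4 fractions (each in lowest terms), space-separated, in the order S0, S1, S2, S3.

Propagating the distribution step by step (d_{t+1} = d_t * P):
d_0 = (S0=3/5, S1=1/5, S2=1/5, S3=0)
  d_1[S0] = 3/5*2/5 + 1/5*1/5 + 1/5*2/15 + 0*2/15 = 23/75
  d_1[S1] = 3/5*2/15 + 1/5*7/15 + 1/5*2/15 + 0*2/3 = 1/5
  d_1[S2] = 3/5*2/15 + 1/5*1/15 + 1/5*1/15 + 0*1/15 = 8/75
  d_1[S3] = 3/5*1/3 + 1/5*4/15 + 1/5*2/3 + 0*2/15 = 29/75
d_1 = (S0=23/75, S1=1/5, S2=8/75, S3=29/75)
  d_2[S0] = 23/75*2/5 + 1/5*1/5 + 8/75*2/15 + 29/75*2/15 = 257/1125
  d_2[S1] = 23/75*2/15 + 1/5*7/15 + 8/75*2/15 + 29/75*2/3 = 457/1125
  d_2[S2] = 23/75*2/15 + 1/5*1/15 + 8/75*1/15 + 29/75*1/15 = 98/1125
  d_2[S3] = 23/75*1/3 + 1/5*4/15 + 8/75*2/3 + 29/75*2/15 = 313/1125
d_2 = (S0=257/1125, S1=457/1125, S2=98/1125, S3=313/1125)

Answer: 257/1125 457/1125 98/1125 313/1125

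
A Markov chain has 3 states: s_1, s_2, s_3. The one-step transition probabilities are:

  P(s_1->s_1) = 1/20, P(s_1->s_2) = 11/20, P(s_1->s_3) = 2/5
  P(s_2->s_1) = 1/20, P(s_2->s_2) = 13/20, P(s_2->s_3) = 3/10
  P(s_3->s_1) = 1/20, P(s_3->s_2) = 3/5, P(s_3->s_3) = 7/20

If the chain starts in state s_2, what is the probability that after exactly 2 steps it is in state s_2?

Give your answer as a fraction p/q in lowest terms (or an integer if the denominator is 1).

Computing P^2 by repeated multiplication:
P^1 =
  s_1: [1/20, 11/20, 2/5]
  s_2: [1/20, 13/20, 3/10]
  s_3: [1/20, 3/5, 7/20]
P^2 =
  s_1: [1/20, 5/8, 13/40]
  s_2: [1/20, 63/100, 8/25]
  s_3: [1/20, 251/400, 129/400]

(P^2)[s_2 -> s_2] = 63/100

Answer: 63/100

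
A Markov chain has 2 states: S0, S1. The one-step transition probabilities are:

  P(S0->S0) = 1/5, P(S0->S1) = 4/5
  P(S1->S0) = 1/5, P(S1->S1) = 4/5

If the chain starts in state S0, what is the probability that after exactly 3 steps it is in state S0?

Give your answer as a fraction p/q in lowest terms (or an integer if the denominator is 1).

Computing P^3 by repeated multiplication:
P^1 =
  S0: [1/5, 4/5]
  S1: [1/5, 4/5]
P^2 =
  S0: [1/5, 4/5]
  S1: [1/5, 4/5]
P^3 =
  S0: [1/5, 4/5]
  S1: [1/5, 4/5]

(P^3)[S0 -> S0] = 1/5

Answer: 1/5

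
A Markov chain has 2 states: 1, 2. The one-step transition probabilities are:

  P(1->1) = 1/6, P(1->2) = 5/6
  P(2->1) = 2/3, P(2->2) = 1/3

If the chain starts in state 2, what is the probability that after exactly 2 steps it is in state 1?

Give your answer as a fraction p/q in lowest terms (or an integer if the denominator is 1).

Computing P^2 by repeated multiplication:
P^1 =
  1: [1/6, 5/6]
  2: [2/3, 1/3]
P^2 =
  1: [7/12, 5/12]
  2: [1/3, 2/3]

(P^2)[2 -> 1] = 1/3

Answer: 1/3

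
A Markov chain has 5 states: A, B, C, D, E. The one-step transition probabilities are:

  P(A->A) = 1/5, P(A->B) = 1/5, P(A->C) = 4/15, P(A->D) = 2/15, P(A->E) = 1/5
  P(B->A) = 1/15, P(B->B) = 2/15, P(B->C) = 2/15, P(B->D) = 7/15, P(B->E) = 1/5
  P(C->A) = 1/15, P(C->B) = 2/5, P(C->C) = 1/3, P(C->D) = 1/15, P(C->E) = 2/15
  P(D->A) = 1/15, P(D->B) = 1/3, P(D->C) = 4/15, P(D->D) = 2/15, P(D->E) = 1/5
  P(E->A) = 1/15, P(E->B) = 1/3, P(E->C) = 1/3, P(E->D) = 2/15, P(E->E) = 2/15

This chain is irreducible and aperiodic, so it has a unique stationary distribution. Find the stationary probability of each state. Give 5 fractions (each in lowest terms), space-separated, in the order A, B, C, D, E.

The stationary distribution satisfies pi = pi * P, i.e.:
  pi_A = 1/5*pi_A + 1/15*pi_B + 1/15*pi_C + 1/15*pi_D + 1/15*pi_E
  pi_B = 1/5*pi_A + 2/15*pi_B + 2/5*pi_C + 1/3*pi_D + 1/3*pi_E
  pi_C = 4/15*pi_A + 2/15*pi_B + 1/3*pi_C + 4/15*pi_D + 1/3*pi_E
  pi_D = 2/15*pi_A + 7/15*pi_B + 1/15*pi_C + 2/15*pi_D + 2/15*pi_E
  pi_E = 1/5*pi_A + 1/5*pi_B + 2/15*pi_C + 1/5*pi_D + 2/15*pi_E
with normalization: pi_A + pi_B + pi_C + pi_D + pi_E = 1.

Using the first 4 balance equations plus normalization, the linear system A*pi = b is:
  [-4/5, 1/15, 1/15, 1/15, 1/15] . pi = 0
  [1/5, -13/15, 2/5, 1/3, 1/3] . pi = 0
  [4/15, 2/15, -2/3, 4/15, 1/3] . pi = 0
  [2/15, 7/15, 1/15, -13/15, 2/15] . pi = 0
  [1, 1, 1, 1, 1] . pi = 1

Solving yields:
  pi_A = 1/13
  pi_B = 7523/26533
  pi_C = 6831/26533
  pi_D = 430/2041
  pi_E = 4548/26533

Verification (pi * P):
  1/13*1/5 + 7523/26533*1/15 + 6831/26533*1/15 + 430/2041*1/15 + 4548/26533*1/15 = 1/13 = pi_A  (ok)
  1/13*1/5 + 7523/26533*2/15 + 6831/26533*2/5 + 430/2041*1/3 + 4548/26533*1/3 = 7523/26533 = pi_B  (ok)
  1/13*4/15 + 7523/26533*2/15 + 6831/26533*1/3 + 430/2041*4/15 + 4548/26533*1/3 = 6831/26533 = pi_C  (ok)
  1/13*2/15 + 7523/26533*7/15 + 6831/26533*1/15 + 430/2041*2/15 + 4548/26533*2/15 = 430/2041 = pi_D  (ok)
  1/13*1/5 + 7523/26533*1/5 + 6831/26533*2/15 + 430/2041*1/5 + 4548/26533*2/15 = 4548/26533 = pi_E  (ok)

Answer: 1/13 7523/26533 6831/26533 430/2041 4548/26533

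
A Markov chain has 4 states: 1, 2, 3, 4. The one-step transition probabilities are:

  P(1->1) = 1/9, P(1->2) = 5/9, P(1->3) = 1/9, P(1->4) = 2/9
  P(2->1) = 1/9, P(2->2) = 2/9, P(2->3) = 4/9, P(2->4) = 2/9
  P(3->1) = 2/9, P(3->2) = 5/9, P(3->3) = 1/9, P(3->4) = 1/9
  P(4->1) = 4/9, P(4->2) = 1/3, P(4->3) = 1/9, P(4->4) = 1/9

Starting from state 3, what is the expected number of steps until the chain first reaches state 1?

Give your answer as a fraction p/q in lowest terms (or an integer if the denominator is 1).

Answer: 990/211

Derivation:
Let h_i = expected steps to first reach 1 from state i.
Boundary: h_1 = 0.
First-step equations for the other states:
  h_2 = 1 + 1/9*h_1 + 2/9*h_2 + 4/9*h_3 + 2/9*h_4
  h_3 = 1 + 2/9*h_1 + 5/9*h_2 + 1/9*h_3 + 1/9*h_4
  h_4 = 1 + 4/9*h_1 + 1/3*h_2 + 1/9*h_3 + 1/9*h_4

Substituting h_1 = 0 and rearranging gives the linear system (I - Q) h = 1:
  [7/9, -4/9, -2/9] . (h_2, h_3, h_4) = 1
  [-5/9, 8/9, -1/9] . (h_2, h_3, h_4) = 1
  [-1/3, -1/9, 8/9] . (h_2, h_3, h_4) = 1

Solving yields:
  h_2 = 1053/211
  h_3 = 990/211
  h_4 = 756/211

Starting state is 3, so the expected hitting time is h_3 = 990/211.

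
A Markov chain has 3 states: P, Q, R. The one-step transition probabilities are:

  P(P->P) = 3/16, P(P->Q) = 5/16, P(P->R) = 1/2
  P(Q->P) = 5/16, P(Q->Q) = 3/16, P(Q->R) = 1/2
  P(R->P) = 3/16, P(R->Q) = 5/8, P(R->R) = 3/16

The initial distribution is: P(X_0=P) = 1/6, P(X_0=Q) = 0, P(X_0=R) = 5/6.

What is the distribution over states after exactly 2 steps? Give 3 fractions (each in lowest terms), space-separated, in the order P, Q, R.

Answer: 199/768 485/1536 653/1536

Derivation:
Propagating the distribution step by step (d_{t+1} = d_t * P):
d_0 = (P=1/6, Q=0, R=5/6)
  d_1[P] = 1/6*3/16 + 0*5/16 + 5/6*3/16 = 3/16
  d_1[Q] = 1/6*5/16 + 0*3/16 + 5/6*5/8 = 55/96
  d_1[R] = 1/6*1/2 + 0*1/2 + 5/6*3/16 = 23/96
d_1 = (P=3/16, Q=55/96, R=23/96)
  d_2[P] = 3/16*3/16 + 55/96*5/16 + 23/96*3/16 = 199/768
  d_2[Q] = 3/16*5/16 + 55/96*3/16 + 23/96*5/8 = 485/1536
  d_2[R] = 3/16*1/2 + 55/96*1/2 + 23/96*3/16 = 653/1536
d_2 = (P=199/768, Q=485/1536, R=653/1536)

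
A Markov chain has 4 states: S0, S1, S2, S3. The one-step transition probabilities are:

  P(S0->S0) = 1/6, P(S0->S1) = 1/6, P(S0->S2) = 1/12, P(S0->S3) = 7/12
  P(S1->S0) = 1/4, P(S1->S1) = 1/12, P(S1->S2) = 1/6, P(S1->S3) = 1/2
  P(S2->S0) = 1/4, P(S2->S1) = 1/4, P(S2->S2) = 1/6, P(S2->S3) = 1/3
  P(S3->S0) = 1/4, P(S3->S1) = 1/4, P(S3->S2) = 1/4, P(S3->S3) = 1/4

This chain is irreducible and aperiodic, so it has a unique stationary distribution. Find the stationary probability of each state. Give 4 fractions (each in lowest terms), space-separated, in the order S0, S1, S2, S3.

Answer: 3/13 18/91 213/1183 463/1183

Derivation:
The stationary distribution satisfies pi = pi * P, i.e.:
  pi_S0 = 1/6*pi_S0 + 1/4*pi_S1 + 1/4*pi_S2 + 1/4*pi_S3
  pi_S1 = 1/6*pi_S0 + 1/12*pi_S1 + 1/4*pi_S2 + 1/4*pi_S3
  pi_S2 = 1/12*pi_S0 + 1/6*pi_S1 + 1/6*pi_S2 + 1/4*pi_S3
  pi_S3 = 7/12*pi_S0 + 1/2*pi_S1 + 1/3*pi_S2 + 1/4*pi_S3
with normalization: pi_S0 + pi_S1 + pi_S2 + pi_S3 = 1.

Using the first 3 balance equations plus normalization, the linear system A*pi = b is:
  [-5/6, 1/4, 1/4, 1/4] . pi = 0
  [1/6, -11/12, 1/4, 1/4] . pi = 0
  [1/12, 1/6, -5/6, 1/4] . pi = 0
  [1, 1, 1, 1] . pi = 1

Solving yields:
  pi_S0 = 3/13
  pi_S1 = 18/91
  pi_S2 = 213/1183
  pi_S3 = 463/1183

Verification (pi * P):
  3/13*1/6 + 18/91*1/4 + 213/1183*1/4 + 463/1183*1/4 = 3/13 = pi_S0  (ok)
  3/13*1/6 + 18/91*1/12 + 213/1183*1/4 + 463/1183*1/4 = 18/91 = pi_S1  (ok)
  3/13*1/12 + 18/91*1/6 + 213/1183*1/6 + 463/1183*1/4 = 213/1183 = pi_S2  (ok)
  3/13*7/12 + 18/91*1/2 + 213/1183*1/3 + 463/1183*1/4 = 463/1183 = pi_S3  (ok)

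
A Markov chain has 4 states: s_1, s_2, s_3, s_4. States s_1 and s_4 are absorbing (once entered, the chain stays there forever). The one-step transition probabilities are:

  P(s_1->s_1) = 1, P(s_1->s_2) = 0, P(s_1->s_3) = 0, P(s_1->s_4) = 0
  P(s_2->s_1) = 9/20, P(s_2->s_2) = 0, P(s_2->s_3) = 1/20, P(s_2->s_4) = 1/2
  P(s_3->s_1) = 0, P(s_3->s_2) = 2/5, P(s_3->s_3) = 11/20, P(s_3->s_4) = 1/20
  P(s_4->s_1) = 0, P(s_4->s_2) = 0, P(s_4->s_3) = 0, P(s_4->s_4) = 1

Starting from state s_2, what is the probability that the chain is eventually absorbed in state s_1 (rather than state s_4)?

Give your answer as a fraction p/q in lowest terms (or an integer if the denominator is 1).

Let a_i = P(absorbed in s_1 | start in state i).
Boundary conditions: a_s_1 = 1, a_s_4 = 0.
For each transient state i, a_i = sum_j P(i->j) * a_j:
  a_s_2 = 9/20*a_s_1 + 0*a_s_2 + 1/20*a_s_3 + 1/2*a_s_4
  a_s_3 = 0*a_s_1 + 2/5*a_s_2 + 11/20*a_s_3 + 1/20*a_s_4

Substituting a_s_1 = 1 and a_s_4 = 0, rearrange to (I - Q) a = r where r[i] = P(i -> s_1):
  [1, -1/20] . (a_s_2, a_s_3) = 9/20
  [-2/5, 9/20] . (a_s_2, a_s_3) = 0

Solving yields:
  a_s_2 = 81/172
  a_s_3 = 18/43

Starting state is s_2, so the absorption probability is a_s_2 = 81/172.

Answer: 81/172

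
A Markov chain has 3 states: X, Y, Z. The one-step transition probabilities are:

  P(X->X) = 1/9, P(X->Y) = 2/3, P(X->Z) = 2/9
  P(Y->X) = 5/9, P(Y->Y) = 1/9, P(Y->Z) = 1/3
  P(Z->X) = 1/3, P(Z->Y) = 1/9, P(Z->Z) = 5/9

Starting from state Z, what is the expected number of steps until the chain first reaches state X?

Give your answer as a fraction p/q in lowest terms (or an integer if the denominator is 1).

Answer: 81/29

Derivation:
Let h_i = expected steps to first reach X from state i.
Boundary: h_X = 0.
First-step equations for the other states:
  h_Y = 1 + 5/9*h_X + 1/9*h_Y + 1/3*h_Z
  h_Z = 1 + 1/3*h_X + 1/9*h_Y + 5/9*h_Z

Substituting h_X = 0 and rearranging gives the linear system (I - Q) h = 1:
  [8/9, -1/3] . (h_Y, h_Z) = 1
  [-1/9, 4/9] . (h_Y, h_Z) = 1

Solving yields:
  h_Y = 63/29
  h_Z = 81/29

Starting state is Z, so the expected hitting time is h_Z = 81/29.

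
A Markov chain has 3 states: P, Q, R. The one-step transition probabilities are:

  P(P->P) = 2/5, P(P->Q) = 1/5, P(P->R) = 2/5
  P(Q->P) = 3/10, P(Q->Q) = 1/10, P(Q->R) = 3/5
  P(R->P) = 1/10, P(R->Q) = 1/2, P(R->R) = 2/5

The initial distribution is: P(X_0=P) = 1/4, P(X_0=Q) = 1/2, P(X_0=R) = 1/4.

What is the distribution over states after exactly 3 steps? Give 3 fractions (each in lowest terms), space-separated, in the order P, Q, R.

Answer: 187/800 1203/4000 931/2000

Derivation:
Propagating the distribution step by step (d_{t+1} = d_t * P):
d_0 = (P=1/4, Q=1/2, R=1/4)
  d_1[P] = 1/4*2/5 + 1/2*3/10 + 1/4*1/10 = 11/40
  d_1[Q] = 1/4*1/5 + 1/2*1/10 + 1/4*1/2 = 9/40
  d_1[R] = 1/4*2/5 + 1/2*3/5 + 1/4*2/5 = 1/2
d_1 = (P=11/40, Q=9/40, R=1/2)
  d_2[P] = 11/40*2/5 + 9/40*3/10 + 1/2*1/10 = 91/400
  d_2[Q] = 11/40*1/5 + 9/40*1/10 + 1/2*1/2 = 131/400
  d_2[R] = 11/40*2/5 + 9/40*3/5 + 1/2*2/5 = 89/200
d_2 = (P=91/400, Q=131/400, R=89/200)
  d_3[P] = 91/400*2/5 + 131/400*3/10 + 89/200*1/10 = 187/800
  d_3[Q] = 91/400*1/5 + 131/400*1/10 + 89/200*1/2 = 1203/4000
  d_3[R] = 91/400*2/5 + 131/400*3/5 + 89/200*2/5 = 931/2000
d_3 = (P=187/800, Q=1203/4000, R=931/2000)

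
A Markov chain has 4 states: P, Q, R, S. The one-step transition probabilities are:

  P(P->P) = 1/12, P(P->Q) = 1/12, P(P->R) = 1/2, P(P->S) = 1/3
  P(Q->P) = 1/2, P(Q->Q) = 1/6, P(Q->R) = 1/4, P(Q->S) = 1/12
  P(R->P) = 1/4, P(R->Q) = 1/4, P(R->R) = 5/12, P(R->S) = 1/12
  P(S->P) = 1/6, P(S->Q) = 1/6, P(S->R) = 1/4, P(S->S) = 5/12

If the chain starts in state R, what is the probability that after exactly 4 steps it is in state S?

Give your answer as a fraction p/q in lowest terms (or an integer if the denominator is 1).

Answer: 4387/20736

Derivation:
Computing P^4 by repeated multiplication:
P^1 =
  P: [1/12, 1/12, 1/2, 1/3]
  Q: [1/2, 1/6, 1/4, 1/12]
  R: [1/4, 1/4, 5/12, 1/12]
  S: [1/6, 1/6, 1/4, 5/12]
P^2 =
  P: [11/48, 29/144, 17/48, 31/144]
  Q: [29/144, 7/48, 5/12, 17/72]
  R: [19/72, 13/72, 55/144, 25/144]
  S: [11/48, 25/144, 1/3, 19/72]
P^3 =
  P: [211/864, 17/96, 211/576, 367/1728]
  Q: [403/1728, 319/1728, 71/192, 367/1728]
  R: [409/1728, 305/1728, 41/108, 179/864]
  S: [403/1728, 101/576, 209/576, 395/1728]
P^4 =
  P: [4891/20736, 3667/20736, 643/1728, 2231/10368]
  Q: [23/96, 923/5184, 2557/6912, 4405/20736]
  R: [547/2304, 3703/20736, 7723/20736, 4387/20736]
  S: [1223/5184, 115/648, 2549/6912, 4517/20736]

(P^4)[R -> S] = 4387/20736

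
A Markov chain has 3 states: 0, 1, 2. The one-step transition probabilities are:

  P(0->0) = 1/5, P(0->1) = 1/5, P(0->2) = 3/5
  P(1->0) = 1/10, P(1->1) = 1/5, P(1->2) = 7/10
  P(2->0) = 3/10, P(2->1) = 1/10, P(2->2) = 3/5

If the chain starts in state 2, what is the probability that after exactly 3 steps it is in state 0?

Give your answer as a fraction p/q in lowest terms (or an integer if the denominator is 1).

Answer: 247/1000

Derivation:
Computing P^3 by repeated multiplication:
P^1 =
  0: [1/5, 1/5, 3/5]
  1: [1/10, 1/5, 7/10]
  2: [3/10, 1/10, 3/5]
P^2 =
  0: [6/25, 7/50, 31/50]
  1: [1/4, 13/100, 31/50]
  2: [1/4, 7/50, 61/100]
P^3 =
  0: [31/125, 69/500, 307/500]
  1: [249/1000, 69/500, 613/1000]
  2: [247/1000, 139/1000, 307/500]

(P^3)[2 -> 0] = 247/1000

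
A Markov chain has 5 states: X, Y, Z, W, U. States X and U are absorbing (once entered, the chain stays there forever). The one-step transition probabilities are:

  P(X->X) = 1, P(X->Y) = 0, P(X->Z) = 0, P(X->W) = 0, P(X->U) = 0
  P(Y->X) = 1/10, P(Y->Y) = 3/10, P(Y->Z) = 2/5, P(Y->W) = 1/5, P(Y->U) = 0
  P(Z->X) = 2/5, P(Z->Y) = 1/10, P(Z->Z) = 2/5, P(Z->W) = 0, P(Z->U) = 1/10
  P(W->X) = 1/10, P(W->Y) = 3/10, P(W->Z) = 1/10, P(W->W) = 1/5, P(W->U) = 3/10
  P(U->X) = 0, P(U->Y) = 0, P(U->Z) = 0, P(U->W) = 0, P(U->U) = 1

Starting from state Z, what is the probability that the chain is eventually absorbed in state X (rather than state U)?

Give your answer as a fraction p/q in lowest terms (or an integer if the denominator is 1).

Answer: 15/19

Derivation:
Let a_i = P(absorbed in X | start in state i).
Boundary conditions: a_X = 1, a_U = 0.
For each transient state i, a_i = sum_j P(i->j) * a_j:
  a_Y = 1/10*a_X + 3/10*a_Y + 2/5*a_Z + 1/5*a_W + 0*a_U
  a_Z = 2/5*a_X + 1/10*a_Y + 2/5*a_Z + 0*a_W + 1/10*a_U
  a_W = 1/10*a_X + 3/10*a_Y + 1/10*a_Z + 1/5*a_W + 3/10*a_U

Substituting a_X = 1 and a_U = 0, rearrange to (I - Q) a = r where r[i] = P(i -> X):
  [7/10, -2/5, -1/5] . (a_Y, a_Z, a_W) = 1/10
  [-1/10, 3/5, 0] . (a_Y, a_Z, a_W) = 2/5
  [-3/10, -1/10, 4/5] . (a_Y, a_Z, a_W) = 1/10

Solving yields:
  a_Y = 14/19
  a_Z = 15/19
  a_W = 1/2

Starting state is Z, so the absorption probability is a_Z = 15/19.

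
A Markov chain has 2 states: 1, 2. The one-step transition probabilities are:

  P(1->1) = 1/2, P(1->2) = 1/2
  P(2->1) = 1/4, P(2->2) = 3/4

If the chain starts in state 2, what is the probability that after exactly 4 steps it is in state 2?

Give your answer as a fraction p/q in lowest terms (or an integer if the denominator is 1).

Computing P^4 by repeated multiplication:
P^1 =
  1: [1/2, 1/2]
  2: [1/4, 3/4]
P^2 =
  1: [3/8, 5/8]
  2: [5/16, 11/16]
P^3 =
  1: [11/32, 21/32]
  2: [21/64, 43/64]
P^4 =
  1: [43/128, 85/128]
  2: [85/256, 171/256]

(P^4)[2 -> 2] = 171/256

Answer: 171/256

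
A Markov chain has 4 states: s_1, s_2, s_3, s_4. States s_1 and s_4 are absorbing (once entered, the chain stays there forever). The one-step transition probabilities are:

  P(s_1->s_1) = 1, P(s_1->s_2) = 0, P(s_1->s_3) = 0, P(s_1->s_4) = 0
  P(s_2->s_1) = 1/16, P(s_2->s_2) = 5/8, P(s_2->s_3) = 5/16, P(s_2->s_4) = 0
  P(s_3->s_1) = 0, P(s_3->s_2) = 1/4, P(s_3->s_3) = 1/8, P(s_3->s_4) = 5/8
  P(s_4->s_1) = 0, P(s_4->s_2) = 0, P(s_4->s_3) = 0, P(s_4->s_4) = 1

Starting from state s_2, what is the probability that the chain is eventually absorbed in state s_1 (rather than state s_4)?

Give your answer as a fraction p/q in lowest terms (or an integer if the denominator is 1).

Answer: 7/32

Derivation:
Let a_i = P(absorbed in s_1 | start in state i).
Boundary conditions: a_s_1 = 1, a_s_4 = 0.
For each transient state i, a_i = sum_j P(i->j) * a_j:
  a_s_2 = 1/16*a_s_1 + 5/8*a_s_2 + 5/16*a_s_3 + 0*a_s_4
  a_s_3 = 0*a_s_1 + 1/4*a_s_2 + 1/8*a_s_3 + 5/8*a_s_4

Substituting a_s_1 = 1 and a_s_4 = 0, rearrange to (I - Q) a = r where r[i] = P(i -> s_1):
  [3/8, -5/16] . (a_s_2, a_s_3) = 1/16
  [-1/4, 7/8] . (a_s_2, a_s_3) = 0

Solving yields:
  a_s_2 = 7/32
  a_s_3 = 1/16

Starting state is s_2, so the absorption probability is a_s_2 = 7/32.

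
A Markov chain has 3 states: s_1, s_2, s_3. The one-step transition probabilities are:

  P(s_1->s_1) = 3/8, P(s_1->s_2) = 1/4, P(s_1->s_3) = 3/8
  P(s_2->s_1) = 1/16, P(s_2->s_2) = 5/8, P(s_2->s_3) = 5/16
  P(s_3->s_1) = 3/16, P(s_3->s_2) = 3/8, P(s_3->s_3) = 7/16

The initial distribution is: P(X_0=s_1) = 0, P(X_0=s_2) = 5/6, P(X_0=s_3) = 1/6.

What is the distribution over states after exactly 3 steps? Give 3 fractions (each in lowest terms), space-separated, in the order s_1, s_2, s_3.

Answer: 455/3072 249/512 1123/3072

Derivation:
Propagating the distribution step by step (d_{t+1} = d_t * P):
d_0 = (s_1=0, s_2=5/6, s_3=1/6)
  d_1[s_1] = 0*3/8 + 5/6*1/16 + 1/6*3/16 = 1/12
  d_1[s_2] = 0*1/4 + 5/6*5/8 + 1/6*3/8 = 7/12
  d_1[s_3] = 0*3/8 + 5/6*5/16 + 1/6*7/16 = 1/3
d_1 = (s_1=1/12, s_2=7/12, s_3=1/3)
  d_2[s_1] = 1/12*3/8 + 7/12*1/16 + 1/3*3/16 = 25/192
  d_2[s_2] = 1/12*1/4 + 7/12*5/8 + 1/3*3/8 = 49/96
  d_2[s_3] = 1/12*3/8 + 7/12*5/16 + 1/3*7/16 = 23/64
d_2 = (s_1=25/192, s_2=49/96, s_3=23/64)
  d_3[s_1] = 25/192*3/8 + 49/96*1/16 + 23/64*3/16 = 455/3072
  d_3[s_2] = 25/192*1/4 + 49/96*5/8 + 23/64*3/8 = 249/512
  d_3[s_3] = 25/192*3/8 + 49/96*5/16 + 23/64*7/16 = 1123/3072
d_3 = (s_1=455/3072, s_2=249/512, s_3=1123/3072)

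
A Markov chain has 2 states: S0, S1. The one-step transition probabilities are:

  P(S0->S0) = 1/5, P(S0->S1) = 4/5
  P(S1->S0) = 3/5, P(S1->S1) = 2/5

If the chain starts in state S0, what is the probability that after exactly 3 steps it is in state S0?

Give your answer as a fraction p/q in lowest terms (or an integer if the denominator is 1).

Answer: 49/125

Derivation:
Computing P^3 by repeated multiplication:
P^1 =
  S0: [1/5, 4/5]
  S1: [3/5, 2/5]
P^2 =
  S0: [13/25, 12/25]
  S1: [9/25, 16/25]
P^3 =
  S0: [49/125, 76/125]
  S1: [57/125, 68/125]

(P^3)[S0 -> S0] = 49/125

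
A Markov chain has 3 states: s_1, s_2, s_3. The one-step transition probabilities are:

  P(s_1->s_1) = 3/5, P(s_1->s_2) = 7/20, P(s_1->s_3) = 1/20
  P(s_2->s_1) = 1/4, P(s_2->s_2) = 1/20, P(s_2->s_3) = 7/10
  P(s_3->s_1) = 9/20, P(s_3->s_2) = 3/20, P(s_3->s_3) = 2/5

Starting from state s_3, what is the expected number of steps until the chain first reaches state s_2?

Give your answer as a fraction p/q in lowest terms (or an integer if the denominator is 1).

Let h_i = expected steps to first reach s_2 from state i.
Boundary: h_s_2 = 0.
First-step equations for the other states:
  h_s_1 = 1 + 3/5*h_s_1 + 7/20*h_s_2 + 1/20*h_s_3
  h_s_3 = 1 + 9/20*h_s_1 + 3/20*h_s_2 + 2/5*h_s_3

Substituting h_s_2 = 0 and rearranging gives the linear system (I - Q) h = 1:
  [2/5, -1/20] . (h_s_1, h_s_3) = 1
  [-9/20, 3/5] . (h_s_1, h_s_3) = 1

Solving yields:
  h_s_1 = 260/87
  h_s_3 = 340/87

Starting state is s_3, so the expected hitting time is h_s_3 = 340/87.

Answer: 340/87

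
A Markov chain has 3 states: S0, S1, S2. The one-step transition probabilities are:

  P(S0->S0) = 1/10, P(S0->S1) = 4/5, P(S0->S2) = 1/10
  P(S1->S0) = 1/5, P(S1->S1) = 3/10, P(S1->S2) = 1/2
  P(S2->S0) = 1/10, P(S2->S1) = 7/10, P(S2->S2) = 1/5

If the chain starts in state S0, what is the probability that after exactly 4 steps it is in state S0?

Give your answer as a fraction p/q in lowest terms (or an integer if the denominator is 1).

Computing P^4 by repeated multiplication:
P^1 =
  S0: [1/10, 4/5, 1/10]
  S1: [1/5, 3/10, 1/2]
  S2: [1/10, 7/10, 1/5]
P^2 =
  S0: [9/50, 39/100, 43/100]
  S1: [13/100, 3/5, 27/100]
  S2: [17/100, 43/100, 2/5]
P^3 =
  S0: [139/1000, 281/500, 299/1000]
  S1: [4/25, 473/1000, 367/1000]
  S2: [143/1000, 109/200, 39/125]
P^4 =
  S0: [781/5000, 4891/10000, 3547/10000]
  S1: [1473/10000, 1317/2500, 3259/10000]
  S2: [309/2000, 4963/10000, 873/2500]

(P^4)[S0 -> S0] = 781/5000

Answer: 781/5000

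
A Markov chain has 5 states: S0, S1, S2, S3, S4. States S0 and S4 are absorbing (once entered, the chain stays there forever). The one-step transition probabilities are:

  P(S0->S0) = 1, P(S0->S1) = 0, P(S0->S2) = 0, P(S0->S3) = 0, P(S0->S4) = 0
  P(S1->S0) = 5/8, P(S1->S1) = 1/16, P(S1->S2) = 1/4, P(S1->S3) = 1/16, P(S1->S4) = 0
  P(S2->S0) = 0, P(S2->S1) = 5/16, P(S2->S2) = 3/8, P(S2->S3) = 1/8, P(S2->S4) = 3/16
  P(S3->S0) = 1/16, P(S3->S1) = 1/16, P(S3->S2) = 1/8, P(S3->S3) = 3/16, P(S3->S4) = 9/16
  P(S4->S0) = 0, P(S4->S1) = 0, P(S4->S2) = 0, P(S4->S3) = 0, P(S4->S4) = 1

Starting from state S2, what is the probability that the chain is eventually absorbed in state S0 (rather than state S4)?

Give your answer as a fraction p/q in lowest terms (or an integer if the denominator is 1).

Let a_i = P(absorbed in S0 | start in state i).
Boundary conditions: a_S0 = 1, a_S4 = 0.
For each transient state i, a_i = sum_j P(i->j) * a_j:
  a_S1 = 5/8*a_S0 + 1/16*a_S1 + 1/4*a_S2 + 1/16*a_S3 + 0*a_S4
  a_S2 = 0*a_S0 + 5/16*a_S1 + 3/8*a_S2 + 1/8*a_S3 + 3/16*a_S4
  a_S3 = 1/16*a_S0 + 1/16*a_S1 + 1/8*a_S2 + 3/16*a_S3 + 9/16*a_S4

Substituting a_S0 = 1 and a_S4 = 0, rearrange to (I - Q) a = r where r[i] = P(i -> S0):
  [15/16, -1/4, -1/16] . (a_S1, a_S2, a_S3) = 5/8
  [-5/16, 5/8, -1/8] . (a_S1, a_S2, a_S3) = 0
  [-1/16, -1/8, 13/16] . (a_S1, a_S2, a_S3) = 1/16

Solving yields:
  a_S1 = 71/89
  a_S2 = 235/534
  a_S3 = 55/267

Starting state is S2, so the absorption probability is a_S2 = 235/534.

Answer: 235/534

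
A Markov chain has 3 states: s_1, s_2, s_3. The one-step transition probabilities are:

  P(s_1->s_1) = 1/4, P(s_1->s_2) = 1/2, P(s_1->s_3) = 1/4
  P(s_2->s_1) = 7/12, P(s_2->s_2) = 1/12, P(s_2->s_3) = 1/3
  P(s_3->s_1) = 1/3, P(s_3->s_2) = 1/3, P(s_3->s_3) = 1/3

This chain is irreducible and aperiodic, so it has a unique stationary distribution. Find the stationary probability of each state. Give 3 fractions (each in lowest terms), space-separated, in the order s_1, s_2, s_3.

Answer: 8/21 20/63 19/63

Derivation:
The stationary distribution satisfies pi = pi * P, i.e.:
  pi_s_1 = 1/4*pi_s_1 + 7/12*pi_s_2 + 1/3*pi_s_3
  pi_s_2 = 1/2*pi_s_1 + 1/12*pi_s_2 + 1/3*pi_s_3
  pi_s_3 = 1/4*pi_s_1 + 1/3*pi_s_2 + 1/3*pi_s_3
with normalization: pi_s_1 + pi_s_2 + pi_s_3 = 1.

Using the first 2 balance equations plus normalization, the linear system A*pi = b is:
  [-3/4, 7/12, 1/3] . pi = 0
  [1/2, -11/12, 1/3] . pi = 0
  [1, 1, 1] . pi = 1

Solving yields:
  pi_s_1 = 8/21
  pi_s_2 = 20/63
  pi_s_3 = 19/63

Verification (pi * P):
  8/21*1/4 + 20/63*7/12 + 19/63*1/3 = 8/21 = pi_s_1  (ok)
  8/21*1/2 + 20/63*1/12 + 19/63*1/3 = 20/63 = pi_s_2  (ok)
  8/21*1/4 + 20/63*1/3 + 19/63*1/3 = 19/63 = pi_s_3  (ok)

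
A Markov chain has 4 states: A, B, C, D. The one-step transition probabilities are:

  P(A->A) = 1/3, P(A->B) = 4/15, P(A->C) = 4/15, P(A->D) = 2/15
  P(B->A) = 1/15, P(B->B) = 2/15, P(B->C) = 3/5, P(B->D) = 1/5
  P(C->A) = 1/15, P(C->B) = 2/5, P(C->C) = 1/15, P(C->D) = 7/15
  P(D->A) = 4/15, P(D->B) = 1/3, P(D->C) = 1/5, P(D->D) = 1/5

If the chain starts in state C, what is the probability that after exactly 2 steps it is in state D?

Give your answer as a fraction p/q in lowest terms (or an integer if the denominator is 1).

Computing P^2 by repeated multiplication:
P^1 =
  A: [1/3, 4/15, 4/15, 2/15]
  B: [1/15, 2/15, 3/5, 1/5]
  C: [1/15, 2/5, 1/15, 7/15]
  D: [4/15, 1/3, 1/5, 1/5]
P^2 =
  A: [41/225, 62/225, 22/75, 56/225]
  B: [28/225, 77/225, 8/45, 16/45]
  C: [8/45, 19/75, 16/45, 16/75]
  D: [8/45, 59/225, 73/225, 53/225]

(P^2)[C -> D] = 16/75

Answer: 16/75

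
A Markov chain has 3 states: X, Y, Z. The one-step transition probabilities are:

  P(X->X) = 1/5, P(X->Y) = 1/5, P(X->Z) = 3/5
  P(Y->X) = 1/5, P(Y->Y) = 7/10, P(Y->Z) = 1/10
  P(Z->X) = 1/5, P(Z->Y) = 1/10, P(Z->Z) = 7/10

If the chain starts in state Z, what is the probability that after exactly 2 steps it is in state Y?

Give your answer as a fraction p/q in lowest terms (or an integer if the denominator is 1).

Computing P^2 by repeated multiplication:
P^1 =
  X: [1/5, 1/5, 3/5]
  Y: [1/5, 7/10, 1/10]
  Z: [1/5, 1/10, 7/10]
P^2 =
  X: [1/5, 6/25, 14/25]
  Y: [1/5, 27/50, 13/50]
  Z: [1/5, 9/50, 31/50]

(P^2)[Z -> Y] = 9/50

Answer: 9/50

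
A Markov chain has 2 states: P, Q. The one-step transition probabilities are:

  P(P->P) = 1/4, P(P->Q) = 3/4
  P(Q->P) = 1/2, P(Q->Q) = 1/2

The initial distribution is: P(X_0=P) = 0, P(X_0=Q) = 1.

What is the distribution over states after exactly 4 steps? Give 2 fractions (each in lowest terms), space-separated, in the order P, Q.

Propagating the distribution step by step (d_{t+1} = d_t * P):
d_0 = (P=0, Q=1)
  d_1[P] = 0*1/4 + 1*1/2 = 1/2
  d_1[Q] = 0*3/4 + 1*1/2 = 1/2
d_1 = (P=1/2, Q=1/2)
  d_2[P] = 1/2*1/4 + 1/2*1/2 = 3/8
  d_2[Q] = 1/2*3/4 + 1/2*1/2 = 5/8
d_2 = (P=3/8, Q=5/8)
  d_3[P] = 3/8*1/4 + 5/8*1/2 = 13/32
  d_3[Q] = 3/8*3/4 + 5/8*1/2 = 19/32
d_3 = (P=13/32, Q=19/32)
  d_4[P] = 13/32*1/4 + 19/32*1/2 = 51/128
  d_4[Q] = 13/32*3/4 + 19/32*1/2 = 77/128
d_4 = (P=51/128, Q=77/128)

Answer: 51/128 77/128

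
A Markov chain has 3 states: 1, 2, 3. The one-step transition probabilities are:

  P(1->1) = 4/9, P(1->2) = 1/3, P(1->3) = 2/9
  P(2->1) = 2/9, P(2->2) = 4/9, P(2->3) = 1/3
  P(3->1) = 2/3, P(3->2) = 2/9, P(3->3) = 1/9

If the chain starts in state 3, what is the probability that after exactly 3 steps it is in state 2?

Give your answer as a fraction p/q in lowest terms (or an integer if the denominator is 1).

Answer: 28/81

Derivation:
Computing P^3 by repeated multiplication:
P^1 =
  1: [4/9, 1/3, 2/9]
  2: [2/9, 4/9, 1/3]
  3: [2/3, 2/9, 1/9]
P^2 =
  1: [34/81, 28/81, 19/81]
  2: [34/81, 28/81, 19/81]
  3: [34/81, 28/81, 19/81]
P^3 =
  1: [34/81, 28/81, 19/81]
  2: [34/81, 28/81, 19/81]
  3: [34/81, 28/81, 19/81]

(P^3)[3 -> 2] = 28/81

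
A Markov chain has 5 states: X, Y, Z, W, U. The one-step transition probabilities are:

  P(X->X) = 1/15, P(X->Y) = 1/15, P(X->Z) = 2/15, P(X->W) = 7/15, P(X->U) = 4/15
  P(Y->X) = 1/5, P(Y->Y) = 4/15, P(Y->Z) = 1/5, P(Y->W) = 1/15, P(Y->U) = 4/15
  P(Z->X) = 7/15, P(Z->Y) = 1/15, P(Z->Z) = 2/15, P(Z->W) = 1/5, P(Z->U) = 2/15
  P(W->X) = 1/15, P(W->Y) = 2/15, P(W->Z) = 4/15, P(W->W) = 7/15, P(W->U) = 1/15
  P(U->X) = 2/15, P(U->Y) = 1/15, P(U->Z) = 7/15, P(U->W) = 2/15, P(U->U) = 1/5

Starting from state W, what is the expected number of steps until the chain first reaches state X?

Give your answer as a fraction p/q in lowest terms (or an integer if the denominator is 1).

Answer: 120/23

Derivation:
Let h_i = expected steps to first reach X from state i.
Boundary: h_X = 0.
First-step equations for the other states:
  h_Y = 1 + 1/5*h_X + 4/15*h_Y + 1/5*h_Z + 1/15*h_W + 4/15*h_U
  h_Z = 1 + 7/15*h_X + 1/15*h_Y + 2/15*h_Z + 1/5*h_W + 2/15*h_U
  h_W = 1 + 1/15*h_X + 2/15*h_Y + 4/15*h_Z + 7/15*h_W + 1/15*h_U
  h_U = 1 + 2/15*h_X + 1/15*h_Y + 7/15*h_Z + 2/15*h_W + 1/5*h_U

Substituting h_X = 0 and rearranging gives the linear system (I - Q) h = 1:
  [11/15, -1/5, -1/15, -4/15] . (h_Y, h_Z, h_W, h_U) = 1
  [-1/15, 13/15, -1/5, -2/15] . (h_Y, h_Z, h_W, h_U) = 1
  [-2/15, -4/15, 8/15, -1/15] . (h_Y, h_Z, h_W, h_U) = 1
  [-1/15, -7/15, -2/15, 4/5] . (h_Y, h_Z, h_W, h_U) = 1

Solving yields:
  h_Y = 403/92
  h_Z = 311/92
  h_W = 120/23
  h_U = 205/46

Starting state is W, so the expected hitting time is h_W = 120/23.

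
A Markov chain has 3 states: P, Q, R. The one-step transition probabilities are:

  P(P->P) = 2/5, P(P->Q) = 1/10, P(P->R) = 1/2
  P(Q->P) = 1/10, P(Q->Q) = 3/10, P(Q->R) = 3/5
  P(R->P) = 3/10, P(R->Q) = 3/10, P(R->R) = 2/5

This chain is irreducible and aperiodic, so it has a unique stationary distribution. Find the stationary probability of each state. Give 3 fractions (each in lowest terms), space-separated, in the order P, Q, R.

The stationary distribution satisfies pi = pi * P, i.e.:
  pi_P = 2/5*pi_P + 1/10*pi_Q + 3/10*pi_R
  pi_Q = 1/10*pi_P + 3/10*pi_Q + 3/10*pi_R
  pi_R = 1/2*pi_P + 3/5*pi_Q + 2/5*pi_R
with normalization: pi_P + pi_Q + pi_R = 1.

Using the first 2 balance equations plus normalization, the linear system A*pi = b is:
  [-3/5, 1/10, 3/10] . pi = 0
  [1/10, -7/10, 3/10] . pi = 0
  [1, 1, 1] . pi = 1

Solving yields:
  pi_P = 12/43
  pi_Q = 21/86
  pi_R = 41/86

Verification (pi * P):
  12/43*2/5 + 21/86*1/10 + 41/86*3/10 = 12/43 = pi_P  (ok)
  12/43*1/10 + 21/86*3/10 + 41/86*3/10 = 21/86 = pi_Q  (ok)
  12/43*1/2 + 21/86*3/5 + 41/86*2/5 = 41/86 = pi_R  (ok)

Answer: 12/43 21/86 41/86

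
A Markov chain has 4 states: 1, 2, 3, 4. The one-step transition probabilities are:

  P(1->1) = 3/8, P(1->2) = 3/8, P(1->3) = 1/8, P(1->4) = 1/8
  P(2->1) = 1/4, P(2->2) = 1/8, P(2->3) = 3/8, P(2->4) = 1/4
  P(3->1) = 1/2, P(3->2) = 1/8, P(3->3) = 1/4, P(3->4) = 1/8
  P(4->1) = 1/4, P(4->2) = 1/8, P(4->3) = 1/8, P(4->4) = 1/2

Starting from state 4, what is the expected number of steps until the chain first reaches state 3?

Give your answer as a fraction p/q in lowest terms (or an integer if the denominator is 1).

Answer: 224/39

Derivation:
Let h_i = expected steps to first reach 3 from state i.
Boundary: h_3 = 0.
First-step equations for the other states:
  h_1 = 1 + 3/8*h_1 + 3/8*h_2 + 1/8*h_3 + 1/8*h_4
  h_2 = 1 + 1/4*h_1 + 1/8*h_2 + 3/8*h_3 + 1/4*h_4
  h_4 = 1 + 1/4*h_1 + 1/8*h_2 + 1/8*h_3 + 1/2*h_4

Substituting h_3 = 0 and rearranging gives the linear system (I - Q) h = 1:
  [5/8, -3/8, -1/8] . (h_1, h_2, h_4) = 1
  [-1/4, 7/8, -1/4] . (h_1, h_2, h_4) = 1
  [-1/4, -1/8, 1/2] . (h_1, h_2, h_4) = 1

Solving yields:
  h_1 = 16/3
  h_2 = 56/13
  h_4 = 224/39

Starting state is 4, so the expected hitting time is h_4 = 224/39.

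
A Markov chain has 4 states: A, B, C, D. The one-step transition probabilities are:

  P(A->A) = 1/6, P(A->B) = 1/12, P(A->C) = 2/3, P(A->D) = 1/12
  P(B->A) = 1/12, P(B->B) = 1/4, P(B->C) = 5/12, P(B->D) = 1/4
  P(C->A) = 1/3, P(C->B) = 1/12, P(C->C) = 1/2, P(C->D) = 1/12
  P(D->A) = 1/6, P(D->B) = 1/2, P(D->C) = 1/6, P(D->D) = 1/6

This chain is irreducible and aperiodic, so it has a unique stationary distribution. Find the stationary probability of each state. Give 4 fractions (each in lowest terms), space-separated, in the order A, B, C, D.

Answer: 41/175 4/25 17/35 3/25

Derivation:
The stationary distribution satisfies pi = pi * P, i.e.:
  pi_A = 1/6*pi_A + 1/12*pi_B + 1/3*pi_C + 1/6*pi_D
  pi_B = 1/12*pi_A + 1/4*pi_B + 1/12*pi_C + 1/2*pi_D
  pi_C = 2/3*pi_A + 5/12*pi_B + 1/2*pi_C + 1/6*pi_D
  pi_D = 1/12*pi_A + 1/4*pi_B + 1/12*pi_C + 1/6*pi_D
with normalization: pi_A + pi_B + pi_C + pi_D = 1.

Using the first 3 balance equations plus normalization, the linear system A*pi = b is:
  [-5/6, 1/12, 1/3, 1/6] . pi = 0
  [1/12, -3/4, 1/12, 1/2] . pi = 0
  [2/3, 5/12, -1/2, 1/6] . pi = 0
  [1, 1, 1, 1] . pi = 1

Solving yields:
  pi_A = 41/175
  pi_B = 4/25
  pi_C = 17/35
  pi_D = 3/25

Verification (pi * P):
  41/175*1/6 + 4/25*1/12 + 17/35*1/3 + 3/25*1/6 = 41/175 = pi_A  (ok)
  41/175*1/12 + 4/25*1/4 + 17/35*1/12 + 3/25*1/2 = 4/25 = pi_B  (ok)
  41/175*2/3 + 4/25*5/12 + 17/35*1/2 + 3/25*1/6 = 17/35 = pi_C  (ok)
  41/175*1/12 + 4/25*1/4 + 17/35*1/12 + 3/25*1/6 = 3/25 = pi_D  (ok)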